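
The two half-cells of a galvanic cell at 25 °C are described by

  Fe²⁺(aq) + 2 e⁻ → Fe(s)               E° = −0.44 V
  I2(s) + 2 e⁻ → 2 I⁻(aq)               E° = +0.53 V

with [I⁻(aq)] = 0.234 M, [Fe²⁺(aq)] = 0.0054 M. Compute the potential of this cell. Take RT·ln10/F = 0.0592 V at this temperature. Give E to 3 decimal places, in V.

+1.074 V

The I₂/I⁻ couple has the more positive E°, so it is the cathode; Fe²⁺/Fe is the anode.
E°cell = E°cat − E°an = +0.53 − (−0.44) = +0.97 V; n = 2.
Balancing gives I2(s) + Fe(s) → 2 I⁻(aq) + Fe²⁺(aq); hence Q = [I⁻(aq)]^2·[Fe²⁺(aq)] = 0.000296 (log Q = −3.529).
E = E° − (0.0592/n)·log Q = +0.97 − (0.0592/2)(−3.529) = +1.074 V.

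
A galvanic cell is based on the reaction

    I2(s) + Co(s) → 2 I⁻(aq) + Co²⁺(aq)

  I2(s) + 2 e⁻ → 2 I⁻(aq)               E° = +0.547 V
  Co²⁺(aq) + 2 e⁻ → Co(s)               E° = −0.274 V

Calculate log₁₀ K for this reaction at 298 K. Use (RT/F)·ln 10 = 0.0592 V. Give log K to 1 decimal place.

The I₂/I⁻ couple is reduced (cathode); E°cell = +0.547 − (−0.274) = +0.821 V with n = 2.
At equilibrium E = 0, so log K = nE°cell / 0.0592 = (2)(+0.821) / 0.0592 = 27.7.

log K = 27.7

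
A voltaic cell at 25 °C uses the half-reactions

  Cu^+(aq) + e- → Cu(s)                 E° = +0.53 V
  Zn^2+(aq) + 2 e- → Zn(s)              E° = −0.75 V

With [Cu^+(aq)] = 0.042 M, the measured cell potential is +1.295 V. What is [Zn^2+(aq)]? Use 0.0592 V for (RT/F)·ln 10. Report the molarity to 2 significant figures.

0.00055 M

With Cu⁺/Cu at the cathode and Zn²⁺/Zn at the anode, E°cell = +0.53 − (−0.75) = +1.28 V (n = 2).
From the Nernst equation, log Q = n(E° − E)/0.0592 = 2·(+1.28 − (+1.295))/0.0592 = −0.507.
For 2 Cu^+(aq) + Zn(s) → 2 Cu(s) + Zn^2+(aq), the reaction quotient is Q = [Zn^2+(aq)] / [Cu^+(aq)]^2.
Solving for the unknown gives log [Zn^2+(aq)] = −3.261, so [Zn^2+(aq)] ≈ 0.00055 M.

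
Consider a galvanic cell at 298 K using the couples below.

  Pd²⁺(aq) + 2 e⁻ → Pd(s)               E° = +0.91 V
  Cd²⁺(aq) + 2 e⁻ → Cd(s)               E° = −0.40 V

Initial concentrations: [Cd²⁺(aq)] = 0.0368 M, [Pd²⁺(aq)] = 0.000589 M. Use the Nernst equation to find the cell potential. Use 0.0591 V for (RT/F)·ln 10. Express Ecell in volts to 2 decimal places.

+1.26 V

The Pd²⁺/Pd couple has the more positive E°, so it is the cathode; Cd²⁺/Cd is the anode.
E°cell = +0.91 − (−0.40) = +1.31 V, with n = 2 electrons transferred.
For the overall reaction Pd²⁺(aq) + Cd(s) → Pd(s) + Cd²⁺(aq), Q = [Cd²⁺(aq)] / [Pd²⁺(aq)] = 62.5, giving log Q = 1.796.
E = E° − (0.0591/n)·log Q = +1.31 − (0.0591/2)(1.796) = +1.26 V.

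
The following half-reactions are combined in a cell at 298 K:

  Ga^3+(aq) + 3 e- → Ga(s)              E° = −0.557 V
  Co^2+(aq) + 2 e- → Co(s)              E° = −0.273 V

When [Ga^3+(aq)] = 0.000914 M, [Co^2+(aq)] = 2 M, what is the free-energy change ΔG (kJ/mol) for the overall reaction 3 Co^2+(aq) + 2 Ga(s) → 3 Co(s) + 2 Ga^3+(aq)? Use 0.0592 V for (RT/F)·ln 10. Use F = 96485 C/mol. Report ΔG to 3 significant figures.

−204 kJ/mol

E°cell = −0.273 − (−0.557) = +0.284 V; the balanced reaction transfers n = 6 electrons.
Here Q = [Ga^3+(aq)]^2 / [Co^2+(aq)]^3 = 1.04×10^−7 (log Q = −6.981), giving E = +0.284 − (0.0592/6)·(−6.981) = +0.3529 V.
ΔG = −nFE = −(6)(96485)(+0.3529) J/mol = −204 kJ/mol.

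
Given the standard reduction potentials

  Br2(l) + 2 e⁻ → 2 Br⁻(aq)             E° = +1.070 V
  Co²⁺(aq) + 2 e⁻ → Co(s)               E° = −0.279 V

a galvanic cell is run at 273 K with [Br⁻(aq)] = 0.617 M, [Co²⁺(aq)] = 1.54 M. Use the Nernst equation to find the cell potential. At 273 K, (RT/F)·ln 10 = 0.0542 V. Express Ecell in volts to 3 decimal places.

+1.355 V

The Br₂/Br⁻ couple has the more positive E°, so it is the cathode; Co²⁺/Co is the anode.
E°cell = E°cat − E°an = +1.070 − (−0.279) = +1.349 V; n = 2.
Balancing gives Br2(l) + Co(s) → 2 Br⁻(aq) + Co²⁺(aq); hence Q = [Br⁻(aq)]^2·[Co²⁺(aq)] = 0.586 (log Q = −0.232).
By the Nernst equation, E = +1.349 − (0.0542/2)·(−0.232) = +1.355 V.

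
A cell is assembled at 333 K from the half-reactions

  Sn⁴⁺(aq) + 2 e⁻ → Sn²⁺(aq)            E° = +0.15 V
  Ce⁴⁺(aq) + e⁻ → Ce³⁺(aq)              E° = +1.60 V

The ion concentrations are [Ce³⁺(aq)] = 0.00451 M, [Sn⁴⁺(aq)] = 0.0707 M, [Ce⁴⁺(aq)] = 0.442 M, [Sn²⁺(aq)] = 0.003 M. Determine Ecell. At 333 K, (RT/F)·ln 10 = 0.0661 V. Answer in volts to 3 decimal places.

Ce⁴⁺/Ce³⁺ is reduced (cathode, E° = +1.60 V) and Sn⁴⁺/Sn²⁺ is oxidized (anode).
E°cell = E°cat − E°an = +1.60 − (+0.15) = +1.45 V; n = 2.
For the overall reaction 2 Ce⁴⁺(aq) + Sn²⁺(aq) → 2 Ce³⁺(aq) + Sn⁴⁺(aq), Q = ([Ce³⁺(aq)]^2·[Sn⁴⁺(aq)]) / ([Ce⁴⁺(aq)]^2·[Sn²⁺(aq)]) = 0.00245, giving log Q = −2.610.
By the Nernst equation, E = +1.45 − (0.0661/2)·(−2.610) = +1.536 V.

+1.536 V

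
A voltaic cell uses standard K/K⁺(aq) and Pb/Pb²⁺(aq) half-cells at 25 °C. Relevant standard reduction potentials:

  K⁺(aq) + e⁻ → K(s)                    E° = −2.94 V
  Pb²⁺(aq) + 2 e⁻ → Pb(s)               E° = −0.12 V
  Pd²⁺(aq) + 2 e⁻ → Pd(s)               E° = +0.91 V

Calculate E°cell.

+2.82 V

Of the two couples in this cell, the one with the more positive reduction potential is reduced at the cathode: here that is Pb²⁺/Pb (−0.12 V); K⁺/K (−2.94 V) is the anode.
E°cell = E°(cathode) − E°(anode) = −0.12 − (−2.94) = +2.82 V.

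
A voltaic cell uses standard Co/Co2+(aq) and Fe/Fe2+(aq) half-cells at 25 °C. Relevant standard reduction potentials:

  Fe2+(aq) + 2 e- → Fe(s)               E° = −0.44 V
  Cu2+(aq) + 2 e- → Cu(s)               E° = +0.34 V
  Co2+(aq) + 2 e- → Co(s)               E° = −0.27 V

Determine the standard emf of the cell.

The Co²⁺/Co couple has the higher E°, so Co ion is reduced (cathode) and Fe is oxidized (anode).
E°cell = E°(cathode) − E°(anode) = −0.27 − (−0.44) = +0.17 V.

+0.17 V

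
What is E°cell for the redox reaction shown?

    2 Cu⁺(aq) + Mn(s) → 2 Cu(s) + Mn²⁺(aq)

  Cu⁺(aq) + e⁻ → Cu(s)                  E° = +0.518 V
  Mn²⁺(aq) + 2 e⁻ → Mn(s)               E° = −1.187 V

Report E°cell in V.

+1.705 V

Cu⁺(aq) gains electrons, so the Cu⁺/Cu couple is the cathode; the Mn²⁺/Mn couple is the anode.
E°cell = E°(cathode) − E°(anode) = +0.518 − (−1.187) = +1.705 V.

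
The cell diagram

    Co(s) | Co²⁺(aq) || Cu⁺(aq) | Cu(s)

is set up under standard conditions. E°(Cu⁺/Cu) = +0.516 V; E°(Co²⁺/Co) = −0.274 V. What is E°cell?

By convention the left-hand electrode in cell notation is the anode (oxidation) and the right-hand electrode is the cathode (reduction).
E°cell = E°(right) − E°(left) = +0.516 − (−0.274) = +0.790 V.

+0.790 V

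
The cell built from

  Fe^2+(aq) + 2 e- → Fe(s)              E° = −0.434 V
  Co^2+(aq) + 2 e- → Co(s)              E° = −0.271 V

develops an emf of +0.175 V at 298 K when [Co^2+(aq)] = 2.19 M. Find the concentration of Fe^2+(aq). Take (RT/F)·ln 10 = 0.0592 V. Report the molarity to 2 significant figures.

With Co²⁺/Co at the cathode and Fe²⁺/Fe at the anode, E°cell = −0.271 − (−0.434) = +0.163 V (n = 2).
Rearranging E = E° − (0.0592/n)·log Q gives log Q = 2(+0.163 − (+0.175))/0.0592 = −0.405.
Balancing electrons gives Co^2+(aq) + Fe(s) → Co(s) + Fe^2+(aq); thus Q = [Fe^2+(aq)] / [Co^2+(aq)].
Solving for the unknown gives log [Fe^2+(aq)] = −0.065, so [Fe^2+(aq)] ≈ 0.86 M.

0.86 M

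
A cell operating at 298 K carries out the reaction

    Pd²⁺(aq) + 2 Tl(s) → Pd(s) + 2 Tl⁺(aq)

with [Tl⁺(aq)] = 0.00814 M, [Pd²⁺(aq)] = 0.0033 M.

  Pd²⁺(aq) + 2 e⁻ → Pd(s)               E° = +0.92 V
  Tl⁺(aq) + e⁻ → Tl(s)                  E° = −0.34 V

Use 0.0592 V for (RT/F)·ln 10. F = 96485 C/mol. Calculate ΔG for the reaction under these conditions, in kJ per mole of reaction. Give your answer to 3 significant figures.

The standard cell potential is +0.92 − (−0.34) = +1.26 V, with n = 2 electrons in the balanced equation.
Q = [Tl⁺(aq)]^2 / [Pd²⁺(aq)] = 0.0201, so log Q = −1.697 and E = +1.26 − (0.0592/2)(−1.697) = +1.3102 V.
ΔG = −nFE = −(2)(96485)(+1.3102) J/mol = −253 kJ/mol.

−253 kJ/mol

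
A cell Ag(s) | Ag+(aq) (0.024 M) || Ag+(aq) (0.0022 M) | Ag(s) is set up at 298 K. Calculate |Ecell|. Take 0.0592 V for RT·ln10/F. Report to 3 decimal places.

For a concentration cell E°cell = 0, since both electrodes use the same couple.
The compartment with the higher Ag+(aq) concentration (0.024 M) acts as the cathode; ions are reduced there and produced at the dilute (0.0022 M) anode.
With n = 1, Ecell = −(0.0592/1)·log([dilute]/[conc]) = −(0.0592/1)·log(0.0022/0.024) = +0.061 V.

0.061 V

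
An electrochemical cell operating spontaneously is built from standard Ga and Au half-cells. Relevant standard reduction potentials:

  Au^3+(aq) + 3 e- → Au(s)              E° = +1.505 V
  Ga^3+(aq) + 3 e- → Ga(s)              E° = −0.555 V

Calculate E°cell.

+2.060 V

The Au³⁺/Au couple has the higher E°, so Au ion is reduced (cathode) and Ga is oxidized (anode).
E°cell = E°(cathode) − E°(anode) = +1.505 − (−0.555) = +2.060 V.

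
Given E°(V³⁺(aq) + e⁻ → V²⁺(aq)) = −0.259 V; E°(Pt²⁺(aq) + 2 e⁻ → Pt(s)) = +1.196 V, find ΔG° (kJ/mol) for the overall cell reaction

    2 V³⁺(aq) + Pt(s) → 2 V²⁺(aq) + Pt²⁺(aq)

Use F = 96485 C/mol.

+281 kJ/mol

In the reaction as written V³⁺(aq) is reduced, so the V³⁺/V²⁺ couple is the cathode and Pt²⁺/Pt is the anode.
E°cell = −0.259 − (+1.196) = −1.455 V; balancing electrons gives n = 2.
ΔG° = −nFE°cell = −(2)(96485)(−1.455) J/mol = +281 kJ/mol.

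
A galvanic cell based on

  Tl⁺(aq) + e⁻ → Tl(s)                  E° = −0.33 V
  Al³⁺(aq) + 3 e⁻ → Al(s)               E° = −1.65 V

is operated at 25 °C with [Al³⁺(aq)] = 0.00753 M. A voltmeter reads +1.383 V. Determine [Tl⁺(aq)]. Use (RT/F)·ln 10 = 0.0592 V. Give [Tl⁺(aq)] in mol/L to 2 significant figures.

2.3 M

With Tl⁺/Tl at the cathode and Al³⁺/Al at the anode, E°cell = −0.33 − (−1.65) = +1.32 V (n = 3).
Rearranging E = E° − (0.0592/n)·log Q gives log Q = 3(+1.32 − (+1.383))/0.0592 = −3.193.
For 3 Tl⁺(aq) + Al(s) → 3 Tl(s) + Al³⁺(aq), the reaction quotient is Q = [Al³⁺(aq)] / [Tl⁺(aq)]^3.
Substituting the known concentrations and solving, log [Tl⁺(aq)] = 0.357 and [Tl⁺(aq)] = 2.3 M.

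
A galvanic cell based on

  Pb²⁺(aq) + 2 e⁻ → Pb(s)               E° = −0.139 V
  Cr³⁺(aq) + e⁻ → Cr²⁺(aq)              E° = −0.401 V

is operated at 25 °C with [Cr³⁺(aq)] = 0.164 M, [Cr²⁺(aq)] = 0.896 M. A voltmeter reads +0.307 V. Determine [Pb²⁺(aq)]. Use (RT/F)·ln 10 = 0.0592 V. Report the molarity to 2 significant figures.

1.1 M

Pb²⁺/Pb is the cathode (higher E°); E°cell = −0.139 − (−0.401) = +0.262 V with n = 2.
Since E = E° − (0.0592/n)·log Q, log Q = n(E° − E)/0.0592 = −1.520.
Balancing electrons gives Pb²⁺(aq) + 2 Cr²⁺(aq) → Pb(s) + 2 Cr³⁺(aq); thus Q = [Cr³⁺(aq)]^2 / ([Pb²⁺(aq)]·[Cr²⁺(aq)]^2).
Isolating [Pb²⁺(aq)] in Q = 10^{−1.520} yields log [Pb²⁺(aq)] = 0.045, i.e. 1.1 M.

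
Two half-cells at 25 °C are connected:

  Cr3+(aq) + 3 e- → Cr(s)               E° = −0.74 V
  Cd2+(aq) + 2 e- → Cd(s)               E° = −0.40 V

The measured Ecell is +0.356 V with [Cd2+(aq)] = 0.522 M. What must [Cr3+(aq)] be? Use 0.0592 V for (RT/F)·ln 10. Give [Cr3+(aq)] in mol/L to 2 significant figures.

Cd²⁺/Cd is the cathode (higher E°); E°cell = −0.40 − (−0.74) = +0.34 V with n = 6.
Since E = E° − (0.0592/n)·log Q, log Q = n(E° − E)/0.0592 = −1.622.
Balancing electrons gives 3 Cd2+(aq) + 2 Cr(s) → 3 Cd(s) + 2 Cr3+(aq); thus Q = [Cr3+(aq)]^2 / [Cd2+(aq)]^3.
Isolating [Cr3+(aq)] in Q = 10^{−1.622} yields log [Cr3+(aq)] = −1.234, i.e. 0.058 M.

0.058 M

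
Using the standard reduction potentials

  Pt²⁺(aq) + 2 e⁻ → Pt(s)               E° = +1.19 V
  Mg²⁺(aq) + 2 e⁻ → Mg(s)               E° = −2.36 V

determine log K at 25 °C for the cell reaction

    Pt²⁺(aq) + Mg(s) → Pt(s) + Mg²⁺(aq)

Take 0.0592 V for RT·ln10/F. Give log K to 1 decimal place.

log K = 119.9

The Pt²⁺/Pt couple is reduced (cathode); E°cell = +1.19 − (−2.36) = +3.55 V with n = 2.
At equilibrium E = 0, so log K = nE°cell / 0.0592 = (2)(+3.55) / 0.0592 = 119.9.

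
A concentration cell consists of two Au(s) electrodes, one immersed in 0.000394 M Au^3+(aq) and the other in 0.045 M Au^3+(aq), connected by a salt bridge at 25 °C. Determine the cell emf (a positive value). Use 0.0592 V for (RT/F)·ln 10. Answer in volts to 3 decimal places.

0.041 V

For a concentration cell E°cell = 0, since both electrodes use the same couple.
The compartment with the higher Au^3+(aq) concentration (0.045 M) acts as the cathode; ions are reduced there and produced at the dilute (0.000394 M) anode.
With n = 3, Ecell = −(0.0592/3)·log([dilute]/[conc]) = −(0.0592/3)·log(0.000394/0.045) = +0.041 V.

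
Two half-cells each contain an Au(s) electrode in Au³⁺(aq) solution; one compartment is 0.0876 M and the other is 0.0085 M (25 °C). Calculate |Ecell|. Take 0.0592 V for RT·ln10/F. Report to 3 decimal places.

0.020 V

For a concentration cell E°cell = 0, since both electrodes use the same couple.
The compartment with the higher Au³⁺(aq) concentration (0.0876 M) acts as the cathode; ions are reduced there and produced at the dilute (0.0085 M) anode.
With n = 3, Ecell = −(0.0592/3)·log([dilute]/[conc]) = −(0.0592/3)·log(0.0085/0.0876) = +0.020 V.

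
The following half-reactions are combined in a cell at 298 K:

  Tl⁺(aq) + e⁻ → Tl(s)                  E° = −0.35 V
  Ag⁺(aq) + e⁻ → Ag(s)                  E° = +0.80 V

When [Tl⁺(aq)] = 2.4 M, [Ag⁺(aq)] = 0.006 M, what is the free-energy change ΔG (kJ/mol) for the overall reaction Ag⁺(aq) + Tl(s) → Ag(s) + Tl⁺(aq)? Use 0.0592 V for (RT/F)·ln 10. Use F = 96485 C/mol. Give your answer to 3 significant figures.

−96.1 kJ/mol

The standard cell potential is +0.80 − (−0.35) = +1.15 V, with n = 1 electron in the balanced equation.
Here Q = [Tl⁺(aq)] / [Ag⁺(aq)] = 400 (log Q = 2.602), giving E = +1.15 − (0.0592/1)·(2.602) = +0.9960 V.
ΔG = −nFE = −(1)(96485)(+0.9960) J/mol = −96.1 kJ/mol.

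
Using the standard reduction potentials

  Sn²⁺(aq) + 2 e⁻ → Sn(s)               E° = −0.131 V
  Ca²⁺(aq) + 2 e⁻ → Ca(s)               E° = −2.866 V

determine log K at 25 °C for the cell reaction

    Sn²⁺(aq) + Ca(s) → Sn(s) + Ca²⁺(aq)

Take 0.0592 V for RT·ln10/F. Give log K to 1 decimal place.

The Sn²⁺/Sn couple is reduced (cathode); E°cell = −0.131 − (−2.866) = +2.735 V with n = 2.
At equilibrium E = 0, so log K = nE°cell / 0.0592 = (2)(+2.735) / 0.0592 = 92.4.

log K = 92.4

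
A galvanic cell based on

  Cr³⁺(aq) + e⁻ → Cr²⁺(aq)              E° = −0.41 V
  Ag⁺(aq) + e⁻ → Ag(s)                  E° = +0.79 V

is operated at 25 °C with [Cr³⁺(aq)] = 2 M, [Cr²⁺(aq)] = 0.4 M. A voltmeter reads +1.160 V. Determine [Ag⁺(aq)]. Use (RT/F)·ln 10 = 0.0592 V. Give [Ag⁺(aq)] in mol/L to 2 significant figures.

The Ag⁺/Ag couple has the larger reduction potential, so it is the cathode: E°cell = +0.79 − (−0.41) = +1.20 V and n = 1.
Rearranging E = E° − (0.0592/n)·log Q gives log Q = 1(+1.20 − (+1.160))/0.0592 = 0.676.
The balanced reaction is Ag⁺(aq) + Cr²⁺(aq) → Ag(s) + Cr³⁺(aq), so Q = [Cr³⁺(aq)] / ([Ag⁺(aq)]·[Cr²⁺(aq)]).
Solving for the unknown gives log [Ag⁺(aq)] = 0.023, so [Ag⁺(aq)] ≈ 1.1 M.

1.1 M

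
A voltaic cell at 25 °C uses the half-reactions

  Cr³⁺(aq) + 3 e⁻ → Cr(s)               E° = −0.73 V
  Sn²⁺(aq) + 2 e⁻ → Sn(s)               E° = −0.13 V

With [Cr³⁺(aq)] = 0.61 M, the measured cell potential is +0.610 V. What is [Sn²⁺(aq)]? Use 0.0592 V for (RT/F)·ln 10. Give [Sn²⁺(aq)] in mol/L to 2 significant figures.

Sn²⁺/Sn is the cathode (higher E°); E°cell = −0.13 − (−0.73) = +0.60 V with n = 6.
From the Nernst equation, log Q = n(E° − E)/0.0592 = 6·(+0.60 − (+0.610))/0.0592 = −1.014.
For 3 Sn²⁺(aq) + 2 Cr(s) → 3 Sn(s) + 2 Cr³⁺(aq), the reaction quotient is Q = [Cr³⁺(aq)]^2 / [Sn²⁺(aq)]^3.
Isolating [Sn²⁺(aq)] in Q = 10^{−1.014} yields log [Sn²⁺(aq)] = 0.195, i.e. 1.6 M.

1.6 M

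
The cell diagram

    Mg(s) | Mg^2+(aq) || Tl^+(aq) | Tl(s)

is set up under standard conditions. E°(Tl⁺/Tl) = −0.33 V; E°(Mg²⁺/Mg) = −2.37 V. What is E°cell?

By convention the left-hand electrode in cell notation is the anode (oxidation) and the right-hand electrode is the cathode (reduction).
E°cell = E°(right) − E°(left) = −0.33 − (−2.37) = +2.04 V.

+2.04 V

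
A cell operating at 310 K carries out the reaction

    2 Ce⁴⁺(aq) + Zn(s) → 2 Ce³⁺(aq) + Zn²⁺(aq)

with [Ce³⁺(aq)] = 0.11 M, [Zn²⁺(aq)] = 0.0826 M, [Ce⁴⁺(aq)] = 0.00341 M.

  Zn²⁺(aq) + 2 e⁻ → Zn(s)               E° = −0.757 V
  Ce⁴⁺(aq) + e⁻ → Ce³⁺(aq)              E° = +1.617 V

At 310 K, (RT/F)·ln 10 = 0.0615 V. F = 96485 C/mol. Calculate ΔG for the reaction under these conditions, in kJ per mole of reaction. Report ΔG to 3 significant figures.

−447 kJ/mol

E°cell = +1.617 − (−0.757) = +2.374 V; the balanced reaction transfers n = 2 electrons.
Q = ([Ce³⁺(aq)]^2·[Zn²⁺(aq)]) / [Ce⁴⁺(aq)]^2 = 86, so log Q = 1.934 and E = +2.374 − (0.0615/2)(1.934) = +2.3145 V.
ΔG = −nFE = −(2)(96485)(+2.3145) J/mol = −447 kJ/mol.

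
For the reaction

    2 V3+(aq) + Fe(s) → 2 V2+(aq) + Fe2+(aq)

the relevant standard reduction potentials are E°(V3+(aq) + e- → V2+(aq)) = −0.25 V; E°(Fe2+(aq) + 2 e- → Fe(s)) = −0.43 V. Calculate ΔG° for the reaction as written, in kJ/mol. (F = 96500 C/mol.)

−34.7 kJ/mol

In the reaction as written V3+(aq) is reduced, so the V³⁺/V²⁺ couple is the cathode and Fe²⁺/Fe is the anode.
E°cell = −0.25 − (−0.43) = +0.18 V; balancing electrons gives n = 2.
ΔG° = −nFE°cell = −(2)(96500)(+0.18) J/mol = −34.7 kJ/mol.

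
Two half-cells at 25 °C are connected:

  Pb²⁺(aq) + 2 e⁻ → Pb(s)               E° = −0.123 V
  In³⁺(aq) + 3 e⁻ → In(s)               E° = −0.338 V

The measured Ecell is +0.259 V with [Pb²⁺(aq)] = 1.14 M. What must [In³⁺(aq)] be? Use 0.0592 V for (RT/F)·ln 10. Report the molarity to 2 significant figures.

0.0072 M

The Pb²⁺/Pb couple has the larger reduction potential, so it is the cathode: E°cell = −0.123 − (−0.338) = +0.215 V and n = 6.
From the Nernst equation, log Q = n(E° − E)/0.0592 = 6·(+0.215 − (+0.259))/0.0592 = −4.459.
The balanced reaction is 3 Pb²⁺(aq) + 2 In(s) → 3 Pb(s) + 2 In³⁺(aq), so Q = [In³⁺(aq)]^2 / [Pb²⁺(aq)]^3.
Solving for the unknown gives log [In³⁺(aq)] = −2.144, so [In³⁺(aq)] ≈ 0.0072 M.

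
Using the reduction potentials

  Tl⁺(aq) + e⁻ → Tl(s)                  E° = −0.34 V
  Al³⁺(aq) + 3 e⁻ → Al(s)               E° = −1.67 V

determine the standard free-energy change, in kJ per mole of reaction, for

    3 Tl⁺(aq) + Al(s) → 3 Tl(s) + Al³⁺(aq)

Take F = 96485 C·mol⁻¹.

−385 kJ/mol

In the reaction as written Tl⁺(aq) is reduced, so the Tl⁺/Tl couple is the cathode and Al³⁺/Al is the anode.
E°cell = −0.34 − (−1.67) = +1.33 V; balancing electrons gives n = 3.
ΔG° = −nFE°cell = −(3)(96485)(+1.33) J/mol = −385 kJ/mol.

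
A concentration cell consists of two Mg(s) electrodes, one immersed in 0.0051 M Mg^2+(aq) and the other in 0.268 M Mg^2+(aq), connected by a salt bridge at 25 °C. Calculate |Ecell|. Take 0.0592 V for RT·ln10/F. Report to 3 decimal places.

0.051 V

For a concentration cell E°cell = 0, since both electrodes use the same couple.
The compartment with the higher Mg^2+(aq) concentration (0.268 M) acts as the cathode; ions are reduced there and produced at the dilute (0.0051 M) anode.
With n = 2, Ecell = −(0.0592/2)·log([dilute]/[conc]) = −(0.0592/2)·log(0.0051/0.268) = +0.051 V.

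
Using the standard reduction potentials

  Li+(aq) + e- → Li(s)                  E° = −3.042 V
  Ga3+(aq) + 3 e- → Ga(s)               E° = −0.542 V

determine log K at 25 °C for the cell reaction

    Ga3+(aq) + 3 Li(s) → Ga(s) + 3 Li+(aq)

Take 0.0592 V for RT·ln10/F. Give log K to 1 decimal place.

log K = 126.7

The Ga³⁺/Ga couple is reduced (cathode); E°cell = −0.542 − (−3.042) = +2.500 V with n = 3.
At equilibrium E = 0, so log K = nE°cell / 0.0592 = (3)(+2.500) / 0.0592 = 126.7.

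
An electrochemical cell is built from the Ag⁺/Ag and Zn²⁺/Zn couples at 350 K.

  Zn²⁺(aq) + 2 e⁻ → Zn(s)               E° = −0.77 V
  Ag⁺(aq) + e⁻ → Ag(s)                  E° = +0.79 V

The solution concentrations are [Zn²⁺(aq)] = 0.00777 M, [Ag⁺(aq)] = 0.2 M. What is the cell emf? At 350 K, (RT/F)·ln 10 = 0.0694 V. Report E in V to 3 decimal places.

+1.585 V

Since E°(Ag⁺/Ag) > E°(Zn²⁺/Zn), Ag⁺/Ag serves as the cathode.
E°cell = +0.79 − (−0.77) = +1.56 V, with n = 2 electrons transferred.
For the overall reaction 2 Ag⁺(aq) + Zn(s) → 2 Ag(s) + Zn²⁺(aq), Q = [Zn²⁺(aq)] / [Ag⁺(aq)]^2 = 0.194, giving log Q = −0.712.
By the Nernst equation, E = +1.56 − (0.0694/2)·(−0.712) = +1.585 V.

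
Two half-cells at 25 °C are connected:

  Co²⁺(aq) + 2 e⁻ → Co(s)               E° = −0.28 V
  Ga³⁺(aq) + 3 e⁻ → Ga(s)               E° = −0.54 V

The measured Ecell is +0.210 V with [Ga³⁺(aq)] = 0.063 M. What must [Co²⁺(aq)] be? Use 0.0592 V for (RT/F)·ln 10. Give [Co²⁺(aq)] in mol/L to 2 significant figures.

0.0032 M

With Co²⁺/Co at the cathode and Ga³⁺/Ga at the anode, E°cell = −0.28 − (−0.54) = +0.26 V (n = 6).
Rearranging E = E° − (0.0592/n)·log Q gives log Q = 6(+0.26 − (+0.210))/0.0592 = 5.068.
The balanced reaction is 3 Co²⁺(aq) + 2 Ga(s) → 3 Co(s) + 2 Ga³⁺(aq), so Q = [Ga³⁺(aq)]^2 / [Co²⁺(aq)]^3.
Solving for the unknown gives log [Co²⁺(aq)] = −2.490, so [Co²⁺(aq)] ≈ 0.0032 M.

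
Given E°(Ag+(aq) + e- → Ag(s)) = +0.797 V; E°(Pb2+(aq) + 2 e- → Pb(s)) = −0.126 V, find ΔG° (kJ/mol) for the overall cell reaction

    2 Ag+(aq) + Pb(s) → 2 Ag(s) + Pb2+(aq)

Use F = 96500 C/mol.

In the reaction as written Ag+(aq) is reduced, so the Ag⁺/Ag couple is the cathode and Pb²⁺/Pb is the anode.
E°cell = +0.797 − (−0.126) = +0.923 V; balancing electrons gives n = 2.
ΔG° = −nFE°cell = −(2)(96500)(+0.923) J/mol = −178 kJ/mol.

−178 kJ/mol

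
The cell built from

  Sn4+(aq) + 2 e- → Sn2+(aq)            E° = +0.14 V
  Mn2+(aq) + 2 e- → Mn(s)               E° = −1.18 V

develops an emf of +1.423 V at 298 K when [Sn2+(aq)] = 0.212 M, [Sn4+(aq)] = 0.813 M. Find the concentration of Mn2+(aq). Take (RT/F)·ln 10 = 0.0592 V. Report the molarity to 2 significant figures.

With Sn⁴⁺/Sn²⁺ at the cathode and Mn²⁺/Mn at the anode, E°cell = +0.14 − (−1.18) = +1.32 V (n = 2).
Since E = E° − (0.0592/n)·log Q, log Q = n(E° − E)/0.0592 = −3.480.
Balancing electrons gives Sn4+(aq) + Mn(s) → Sn2+(aq) + Mn2+(aq); thus Q = ([Sn2+(aq)]·[Mn2+(aq)]) / [Sn4+(aq)].
Isolating [Mn2+(aq)] in Q = 10^{−3.480} yields log [Mn2+(aq)] = −2.896, i.e. 0.0013 M.

0.0013 M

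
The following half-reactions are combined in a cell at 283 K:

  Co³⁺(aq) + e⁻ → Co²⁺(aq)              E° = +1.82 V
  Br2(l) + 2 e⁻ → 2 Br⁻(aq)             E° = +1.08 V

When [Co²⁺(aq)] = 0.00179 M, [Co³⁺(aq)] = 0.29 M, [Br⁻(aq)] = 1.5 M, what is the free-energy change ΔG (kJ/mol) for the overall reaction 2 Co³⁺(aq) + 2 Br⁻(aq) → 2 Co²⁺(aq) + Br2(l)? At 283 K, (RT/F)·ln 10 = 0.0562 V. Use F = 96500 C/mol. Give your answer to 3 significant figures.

−169 kJ/mol

With Co³⁺/Co²⁺ reduced at the cathode, E°cell = +1.82 − (+1.08) = +0.74 V and n = 2.
Q = [Co²⁺(aq)]^2 / ([Co³⁺(aq)]^2·[Br⁻(aq)]^2) = 1.69×10^−5, so log Q = −4.771 and E = +0.74 − (0.0562/2)(−4.771) = +0.8741 V.
Then ΔG = −nFE = −2 × 96500 × +0.8741 J/mol = −169 kJ/mol.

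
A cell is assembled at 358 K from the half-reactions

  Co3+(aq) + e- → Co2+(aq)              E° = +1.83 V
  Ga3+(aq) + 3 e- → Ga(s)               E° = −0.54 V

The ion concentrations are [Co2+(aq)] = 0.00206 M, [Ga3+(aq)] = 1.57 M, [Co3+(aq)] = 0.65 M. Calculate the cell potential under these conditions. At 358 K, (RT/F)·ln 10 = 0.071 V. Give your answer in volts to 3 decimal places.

+2.543 V

Co³⁺/Co²⁺ is reduced (cathode, E° = +1.83 V) and Ga³⁺/Ga is oxidized (anode).
E°cell = +1.83 − (−0.54) = +2.37 V, with n = 3 electrons transferred.
The balanced reaction is 3 Co3+(aq) + Ga(s) → 3 Co2+(aq) + Ga3+(aq), so Q = ([Co2+(aq)]^3·[Ga3+(aq)]) / [Co3+(aq)]^3 = 5×10^−8 and log Q = −7.301.
E = E° − (0.071/n)·log Q = +2.37 − (0.071/3)(−7.301) = +2.543 V.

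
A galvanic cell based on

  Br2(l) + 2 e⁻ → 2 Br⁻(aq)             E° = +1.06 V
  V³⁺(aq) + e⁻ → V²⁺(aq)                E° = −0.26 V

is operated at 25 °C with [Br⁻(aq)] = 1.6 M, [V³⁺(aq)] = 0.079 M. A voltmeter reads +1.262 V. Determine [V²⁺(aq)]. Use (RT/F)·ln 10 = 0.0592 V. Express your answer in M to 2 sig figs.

Br₂/Br⁻ is the cathode (higher E°); E°cell = +1.06 − (−0.26) = +1.32 V with n = 2.
Rearranging E = E° − (0.0592/n)·log Q gives log Q = 2(+1.32 − (+1.262))/0.0592 = 1.959.
For Br2(l) + 2 V²⁺(aq) → 2 Br⁻(aq) + 2 V³⁺(aq), the reaction quotient is Q = ([Br⁻(aq)]^2·[V³⁺(aq)]^2) / [V²⁺(aq)]^2.
Substituting the known concentrations and solving, log [V²⁺(aq)] = −1.878 and [V²⁺(aq)] = 0.013 M.

0.013 M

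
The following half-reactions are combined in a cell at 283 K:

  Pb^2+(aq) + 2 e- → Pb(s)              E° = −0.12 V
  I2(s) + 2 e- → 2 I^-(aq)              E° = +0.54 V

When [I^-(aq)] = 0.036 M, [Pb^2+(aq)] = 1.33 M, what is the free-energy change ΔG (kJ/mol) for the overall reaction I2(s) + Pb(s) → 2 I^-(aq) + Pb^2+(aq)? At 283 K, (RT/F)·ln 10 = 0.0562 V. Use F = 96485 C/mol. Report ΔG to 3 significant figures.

−142 kJ/mol

The standard cell potential is +0.54 − (−0.12) = +0.66 V, with n = 2 electrons in the balanced equation.
Q = [I^-(aq)]^2·[Pb^2+(aq)] = 0.00172, so log Q = −2.764 and E = +0.66 − (0.0562/2)(−2.764) = +0.7377 V.
ΔG = −nFE = −(2)(96485)(+0.7377) J/mol = −142 kJ/mol.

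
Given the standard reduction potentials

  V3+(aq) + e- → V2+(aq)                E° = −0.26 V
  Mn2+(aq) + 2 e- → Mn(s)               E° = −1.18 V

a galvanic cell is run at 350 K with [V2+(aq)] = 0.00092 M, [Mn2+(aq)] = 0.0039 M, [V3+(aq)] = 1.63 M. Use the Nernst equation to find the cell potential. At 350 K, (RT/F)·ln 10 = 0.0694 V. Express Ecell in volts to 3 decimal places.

Since E°(V³⁺/V²⁺) > E°(Mn²⁺/Mn), V³⁺/V²⁺ serves as the cathode.
E°cell = −0.26 − (−1.18) = +0.92 V, with n = 2 electrons transferred.
For the overall reaction 2 V3+(aq) + Mn(s) → 2 V2+(aq) + Mn2+(aq), Q = ([V2+(aq)]^2·[Mn2+(aq)]) / [V3+(aq)]^2 = 1.24×10^−9, giving log Q = −8.906.
By the Nernst equation, E = +0.92 − (0.0694/2)·(−8.906) = +1.229 V.

+1.229 V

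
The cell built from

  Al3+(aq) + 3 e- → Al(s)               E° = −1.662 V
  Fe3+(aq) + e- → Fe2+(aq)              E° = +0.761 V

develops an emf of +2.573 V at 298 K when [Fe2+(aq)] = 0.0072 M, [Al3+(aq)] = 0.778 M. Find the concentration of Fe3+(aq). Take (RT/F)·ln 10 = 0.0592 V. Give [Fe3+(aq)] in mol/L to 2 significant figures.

Fe³⁺/Fe²⁺ is the cathode (higher E°); E°cell = +0.761 − (−1.662) = +2.423 V with n = 3.
Since E = E° − (0.0592/n)·log Q, log Q = n(E° − E)/0.0592 = −7.601.
Balancing electrons gives 3 Fe3+(aq) + Al(s) → 3 Fe2+(aq) + Al3+(aq); thus Q = ([Fe2+(aq)]^3·[Al3+(aq)]) / [Fe3+(aq)]^3.
Isolating [Fe3+(aq)] in Q = 10^{−7.601} yields log [Fe3+(aq)] = 0.355, i.e. 2.3 M.

2.3 M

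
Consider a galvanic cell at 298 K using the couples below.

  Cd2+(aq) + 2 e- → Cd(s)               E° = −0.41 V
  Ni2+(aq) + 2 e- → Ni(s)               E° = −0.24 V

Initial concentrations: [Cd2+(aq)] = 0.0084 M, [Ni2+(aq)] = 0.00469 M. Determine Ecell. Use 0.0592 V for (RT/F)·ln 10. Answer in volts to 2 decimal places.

+0.16 V

Since E°(Ni²⁺/Ni) > E°(Cd²⁺/Cd), Ni²⁺/Ni serves as the cathode.
E°cell = −0.24 − (−0.41) = +0.17 V, with n = 2 electrons transferred.
The balanced reaction is Ni2+(aq) + Cd(s) → Ni(s) + Cd2+(aq), so Q = [Cd2+(aq)] / [Ni2+(aq)] = 1.79 and log Q = 0.253.
By the Nernst equation, E = +0.17 − (0.0592/2)·(0.253) = +0.16 V.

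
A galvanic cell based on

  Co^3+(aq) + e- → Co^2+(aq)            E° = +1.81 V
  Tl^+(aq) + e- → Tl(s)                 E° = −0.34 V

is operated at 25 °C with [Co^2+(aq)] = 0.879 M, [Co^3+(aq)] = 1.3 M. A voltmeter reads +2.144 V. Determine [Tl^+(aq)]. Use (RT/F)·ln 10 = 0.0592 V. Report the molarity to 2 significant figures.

1.9 M

With Co³⁺/Co²⁺ at the cathode and Tl⁺/Tl at the anode, E°cell = +1.81 − (−0.34) = +2.15 V (n = 1).
Rearranging E = E° − (0.0592/n)·log Q gives log Q = 1(+2.15 − (+2.144))/0.0592 = 0.101.
For Co^3+(aq) + Tl(s) → Co^2+(aq) + Tl^+(aq), the reaction quotient is Q = ([Co^2+(aq)]·[Tl^+(aq)]) / [Co^3+(aq)].
Solving for the unknown gives log [Tl^+(aq)] = 0.271, so [Tl^+(aq)] ≈ 1.9 M.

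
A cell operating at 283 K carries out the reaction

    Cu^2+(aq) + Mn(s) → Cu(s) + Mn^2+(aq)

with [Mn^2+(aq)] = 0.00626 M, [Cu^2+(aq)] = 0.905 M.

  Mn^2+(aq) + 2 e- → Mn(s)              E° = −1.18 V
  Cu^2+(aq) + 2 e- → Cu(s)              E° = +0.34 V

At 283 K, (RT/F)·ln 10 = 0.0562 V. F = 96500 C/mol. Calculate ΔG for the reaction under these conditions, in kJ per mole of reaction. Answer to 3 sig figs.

−305 kJ/mol

E°cell = +0.34 − (−1.18) = +1.52 V; the balanced reaction transfers n = 2 electrons.
The reaction quotient is [Mn^2+(aq)] / [Cu^2+(aq)] = 0.00692; by Nernst, E = +1.52 − (0.0562/2)(−2.160) = +1.5807 V.
ΔG = −nFE = −(2)(96500)(+1.5807) J/mol = −305 kJ/mol.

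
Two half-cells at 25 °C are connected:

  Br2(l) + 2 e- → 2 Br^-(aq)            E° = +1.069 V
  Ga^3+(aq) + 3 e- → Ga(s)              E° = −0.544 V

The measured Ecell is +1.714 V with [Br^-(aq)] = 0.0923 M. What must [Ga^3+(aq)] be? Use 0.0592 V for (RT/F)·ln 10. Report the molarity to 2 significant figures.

Br₂/Br⁻ is the cathode (higher E°); E°cell = +1.069 − (−0.544) = +1.613 V with n = 6.
Rearranging E = E° − (0.0592/n)·log Q gives log Q = 6(+1.613 − (+1.714))/0.0592 = −10.236.
The balanced reaction is 3 Br2(l) + 2 Ga(s) → 6 Br^-(aq) + 2 Ga^3+(aq), so Q = [Br^-(aq)]^6·[Ga^3+(aq)]^2.
Solving for the unknown gives log [Ga^3+(aq)] = −2.014, so [Ga^3+(aq)] ≈ 0.0097 M.

0.0097 M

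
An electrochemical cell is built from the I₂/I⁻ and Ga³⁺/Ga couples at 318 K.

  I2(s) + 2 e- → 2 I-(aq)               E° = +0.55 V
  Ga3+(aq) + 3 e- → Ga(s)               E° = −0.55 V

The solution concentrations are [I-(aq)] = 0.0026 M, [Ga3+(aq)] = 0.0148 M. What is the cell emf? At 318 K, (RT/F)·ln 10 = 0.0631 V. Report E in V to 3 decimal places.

The I₂/I⁻ couple has the more positive E°, so it is the cathode; Ga³⁺/Ga is the anode.
The standard potential is +0.55 − (−0.55) = +1.10 V and the balanced reaction transfers n = 6 electrons.
Balancing gives 3 I2(s) + 2 Ga(s) → 6 I-(aq) + 2 Ga3+(aq); hence Q = [I-(aq)]^6·[Ga3+(aq)]^2 = 6.77×10^−20 (log Q = −19.170).
By the Nernst equation, E = +1.10 − (0.0631/6)·(−19.170) = +1.302 V.

+1.302 V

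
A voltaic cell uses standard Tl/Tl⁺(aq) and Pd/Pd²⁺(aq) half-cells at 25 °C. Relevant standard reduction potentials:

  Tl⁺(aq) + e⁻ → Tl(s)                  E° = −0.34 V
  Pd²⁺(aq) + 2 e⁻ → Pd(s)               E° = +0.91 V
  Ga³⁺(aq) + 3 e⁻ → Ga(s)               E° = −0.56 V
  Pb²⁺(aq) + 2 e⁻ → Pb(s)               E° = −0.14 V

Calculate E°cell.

The Pd²⁺/Pd couple has the higher E°, so Pd ion is reduced (cathode) and Tl is oxidized (anode).
E°cell = E°(cathode) − E°(anode) = +0.91 − (−0.34) = +1.25 V.

+1.25 V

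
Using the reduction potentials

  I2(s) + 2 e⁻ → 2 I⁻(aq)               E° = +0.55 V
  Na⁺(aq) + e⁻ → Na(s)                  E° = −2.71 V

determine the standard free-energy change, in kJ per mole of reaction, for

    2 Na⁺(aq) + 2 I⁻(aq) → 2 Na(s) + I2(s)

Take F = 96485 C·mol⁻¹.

+629 kJ/mol

In the reaction as written Na⁺(aq) is reduced, so the Na⁺/Na couple is the cathode and I₂/I⁻ is the anode.
E°cell = −2.71 − (+0.55) = −3.26 V; balancing electrons gives n = 2.
ΔG° = −nFE°cell = −(2)(96485)(−3.26) J/mol = +629 kJ/mol.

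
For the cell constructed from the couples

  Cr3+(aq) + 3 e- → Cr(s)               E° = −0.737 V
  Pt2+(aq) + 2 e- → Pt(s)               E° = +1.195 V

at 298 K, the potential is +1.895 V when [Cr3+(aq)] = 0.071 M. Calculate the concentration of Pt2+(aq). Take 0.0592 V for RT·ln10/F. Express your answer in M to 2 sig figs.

Pt²⁺/Pt is the cathode (higher E°); E°cell = +1.195 − (−0.737) = +1.932 V with n = 6.
Since E = E° − (0.0592/n)·log Q, log Q = n(E° − E)/0.0592 = 3.750.
The balanced reaction is 3 Pt2+(aq) + 2 Cr(s) → 3 Pt(s) + 2 Cr3+(aq), so Q = [Cr3+(aq)]^2 / [Pt2+(aq)]^3.
Substituting the known concentrations and solving, log [Pt2+(aq)] = −2.016 and [Pt2+(aq)] = 0.0096 M.

0.0096 M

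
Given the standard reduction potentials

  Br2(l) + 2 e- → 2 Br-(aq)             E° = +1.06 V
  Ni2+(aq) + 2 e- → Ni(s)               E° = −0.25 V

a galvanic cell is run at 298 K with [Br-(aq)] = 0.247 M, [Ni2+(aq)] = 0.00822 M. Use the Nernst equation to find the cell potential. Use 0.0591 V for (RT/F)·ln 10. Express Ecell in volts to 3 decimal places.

+1.408 V

Br₂/Br⁻ is reduced (cathode, E° = +1.06 V) and Ni²⁺/Ni is oxidized (anode).
The standard potential is +1.06 − (−0.25) = +1.31 V and the balanced reaction transfers n = 2 electrons.
Balancing gives Br2(l) + Ni(s) → 2 Br-(aq) + Ni2+(aq); hence Q = [Br-(aq)]^2·[Ni2+(aq)] = 0.000501 (log Q = −3.300).
Applying E = E° − (RT ln10/nF)·log Q gives +1.31 − (0.0591/2)(−3.300) = +1.408 V.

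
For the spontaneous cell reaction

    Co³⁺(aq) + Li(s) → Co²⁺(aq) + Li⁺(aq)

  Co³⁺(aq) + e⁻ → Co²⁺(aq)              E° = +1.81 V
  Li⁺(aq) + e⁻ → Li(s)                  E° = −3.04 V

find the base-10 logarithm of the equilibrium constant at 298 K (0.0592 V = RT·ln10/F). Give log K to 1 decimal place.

log K = 81.9

The Co³⁺/Co²⁺ couple is reduced (cathode); E°cell = +1.81 − (−3.04) = +4.85 V with n = 1.
At equilibrium E = 0, so log K = nE°cell / 0.0592 = (1)(+4.85) / 0.0592 = 81.9.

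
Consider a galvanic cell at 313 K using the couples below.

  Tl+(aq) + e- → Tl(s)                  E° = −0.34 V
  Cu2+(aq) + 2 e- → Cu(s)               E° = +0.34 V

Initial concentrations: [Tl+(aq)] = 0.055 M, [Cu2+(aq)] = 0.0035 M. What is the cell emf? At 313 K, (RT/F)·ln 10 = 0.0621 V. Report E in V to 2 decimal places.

+0.68 V

Since E°(Cu²⁺/Cu) > E°(Tl⁺/Tl), Cu²⁺/Cu serves as the cathode.
E°cell = E°cat − E°an = +0.34 − (−0.34) = +0.68 V; n = 2.
The balanced reaction is Cu2+(aq) + 2 Tl(s) → Cu(s) + 2 Tl+(aq), so Q = [Tl+(aq)]^2 / [Cu2+(aq)] = 0.864 and log Q = −0.063.
E = E° − (0.0621/n)·log Q = +0.68 − (0.0621/2)(−0.063) = +0.68 V.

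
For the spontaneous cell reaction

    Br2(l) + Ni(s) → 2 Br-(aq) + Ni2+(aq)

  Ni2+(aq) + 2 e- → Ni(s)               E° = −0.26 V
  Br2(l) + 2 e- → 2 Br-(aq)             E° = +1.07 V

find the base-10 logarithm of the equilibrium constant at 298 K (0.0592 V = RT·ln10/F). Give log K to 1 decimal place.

The Br₂/Br⁻ couple is reduced (cathode); E°cell = +1.07 − (−0.26) = +1.33 V with n = 2.
At equilibrium E = 0, so log K = nE°cell / 0.0592 = (2)(+1.33) / 0.0592 = 44.9.

log K = 44.9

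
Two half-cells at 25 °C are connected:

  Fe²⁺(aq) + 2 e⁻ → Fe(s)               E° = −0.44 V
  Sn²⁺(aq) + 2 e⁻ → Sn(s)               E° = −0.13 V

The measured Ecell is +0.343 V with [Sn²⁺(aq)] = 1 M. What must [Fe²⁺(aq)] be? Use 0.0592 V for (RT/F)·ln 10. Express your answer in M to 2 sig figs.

With Sn²⁺/Sn at the cathode and Fe²⁺/Fe at the anode, E°cell = −0.13 − (−0.44) = +0.31 V (n = 2).
From the Nernst equation, log Q = n(E° − E)/0.0592 = 2·(+0.31 − (+0.343))/0.0592 = −1.115.
Balancing electrons gives Sn²⁺(aq) + Fe(s) → Sn(s) + Fe²⁺(aq); thus Q = [Fe²⁺(aq)] / [Sn²⁺(aq)].
Isolating [Fe²⁺(aq)] in Q = 10^{−1.115} yields log [Fe²⁺(aq)] = −1.115, i.e. 0.077 M.

0.077 M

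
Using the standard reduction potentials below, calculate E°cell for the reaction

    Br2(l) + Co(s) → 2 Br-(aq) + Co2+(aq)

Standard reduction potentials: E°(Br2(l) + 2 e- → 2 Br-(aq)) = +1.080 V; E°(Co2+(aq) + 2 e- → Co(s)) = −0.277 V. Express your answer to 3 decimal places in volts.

In the reaction as written, Br2(l) is reduced (cathode) and Co2+(aq) is produced by oxidation at the anode.
E°cell = E°(cathode) − E°(anode) = +1.080 − (−0.277) = +1.357 V.

+1.357 V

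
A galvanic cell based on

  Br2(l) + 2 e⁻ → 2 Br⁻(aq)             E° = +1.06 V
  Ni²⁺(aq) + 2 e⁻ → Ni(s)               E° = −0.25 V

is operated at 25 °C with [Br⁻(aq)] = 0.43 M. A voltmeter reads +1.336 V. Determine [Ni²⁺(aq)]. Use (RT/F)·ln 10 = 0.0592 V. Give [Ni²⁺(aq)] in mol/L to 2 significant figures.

0.72 M

With Br₂/Br⁻ at the cathode and Ni²⁺/Ni at the anode, E°cell = +1.06 − (−0.25) = +1.31 V (n = 2).
Rearranging E = E° − (0.0592/n)·log Q gives log Q = 2(+1.31 − (+1.336))/0.0592 = −0.878.
Balancing electrons gives Br2(l) + Ni(s) → 2 Br⁻(aq) + Ni²⁺(aq); thus Q = [Br⁻(aq)]^2·[Ni²⁺(aq)].
Solving for the unknown gives log [Ni²⁺(aq)] = −0.145, so [Ni²⁺(aq)] ≈ 0.72 M.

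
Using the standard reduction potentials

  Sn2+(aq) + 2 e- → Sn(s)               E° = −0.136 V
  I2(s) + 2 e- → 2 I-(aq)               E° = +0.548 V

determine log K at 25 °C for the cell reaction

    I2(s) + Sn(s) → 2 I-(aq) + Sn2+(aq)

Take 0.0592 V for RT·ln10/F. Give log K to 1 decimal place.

The I₂/I⁻ couple is reduced (cathode); E°cell = +0.548 − (−0.136) = +0.684 V with n = 2.
At equilibrium E = 0, so log K = nE°cell / 0.0592 = (2)(+0.684) / 0.0592 = 23.1.

log K = 23.1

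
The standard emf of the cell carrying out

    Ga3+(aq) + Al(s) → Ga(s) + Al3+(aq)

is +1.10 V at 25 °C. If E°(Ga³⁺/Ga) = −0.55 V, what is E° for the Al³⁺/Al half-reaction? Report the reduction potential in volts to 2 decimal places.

−1.65 V

In the reaction as written the Ga³⁺/Ga couple is reduced (cathode) and Al³⁺/Al is oxidized (anode), so E°cell = E°(Ga³⁺/Ga) − E°(Al³⁺/Al).
E°(Al³⁺/Al) = E°(cathode) − E°cell = −0.55 − (+1.10) = −1.65 V.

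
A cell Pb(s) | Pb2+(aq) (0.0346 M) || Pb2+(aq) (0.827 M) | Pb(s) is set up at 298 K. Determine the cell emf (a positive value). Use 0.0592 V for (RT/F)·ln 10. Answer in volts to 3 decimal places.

For a concentration cell E°cell = 0, since both electrodes use the same couple.
The compartment with the higher Pb2+(aq) concentration (0.827 M) acts as the cathode; ions are reduced there and produced at the dilute (0.0346 M) anode.
With n = 2, Ecell = −(0.0592/2)·log([dilute]/[conc]) = −(0.0592/2)·log(0.0346/0.827) = +0.041 V.

0.041 V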